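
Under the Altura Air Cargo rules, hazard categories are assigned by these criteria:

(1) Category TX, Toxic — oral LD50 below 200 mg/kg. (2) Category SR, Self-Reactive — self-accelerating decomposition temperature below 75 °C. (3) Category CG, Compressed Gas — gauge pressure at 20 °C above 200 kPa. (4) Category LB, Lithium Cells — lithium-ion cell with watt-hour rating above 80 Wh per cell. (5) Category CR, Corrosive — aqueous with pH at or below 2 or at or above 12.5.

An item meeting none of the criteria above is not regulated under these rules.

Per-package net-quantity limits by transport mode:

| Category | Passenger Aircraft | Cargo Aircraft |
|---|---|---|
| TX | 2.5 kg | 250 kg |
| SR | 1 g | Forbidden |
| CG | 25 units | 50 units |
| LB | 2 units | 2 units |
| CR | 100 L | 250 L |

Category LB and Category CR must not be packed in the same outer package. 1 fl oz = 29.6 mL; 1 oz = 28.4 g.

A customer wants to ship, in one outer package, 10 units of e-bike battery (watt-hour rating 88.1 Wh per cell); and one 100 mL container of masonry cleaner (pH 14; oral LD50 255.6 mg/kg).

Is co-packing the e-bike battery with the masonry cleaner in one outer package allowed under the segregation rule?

With watt-hour rating 88.1 Wh per cell (> 80 Wh per cell), the e-bike battery falls in Category LB.
pH 14 meets the Category CR criterion (Corrosive), so the masonry cleaner is Category CR.
Category LB and Category CR may not share an outer package.

No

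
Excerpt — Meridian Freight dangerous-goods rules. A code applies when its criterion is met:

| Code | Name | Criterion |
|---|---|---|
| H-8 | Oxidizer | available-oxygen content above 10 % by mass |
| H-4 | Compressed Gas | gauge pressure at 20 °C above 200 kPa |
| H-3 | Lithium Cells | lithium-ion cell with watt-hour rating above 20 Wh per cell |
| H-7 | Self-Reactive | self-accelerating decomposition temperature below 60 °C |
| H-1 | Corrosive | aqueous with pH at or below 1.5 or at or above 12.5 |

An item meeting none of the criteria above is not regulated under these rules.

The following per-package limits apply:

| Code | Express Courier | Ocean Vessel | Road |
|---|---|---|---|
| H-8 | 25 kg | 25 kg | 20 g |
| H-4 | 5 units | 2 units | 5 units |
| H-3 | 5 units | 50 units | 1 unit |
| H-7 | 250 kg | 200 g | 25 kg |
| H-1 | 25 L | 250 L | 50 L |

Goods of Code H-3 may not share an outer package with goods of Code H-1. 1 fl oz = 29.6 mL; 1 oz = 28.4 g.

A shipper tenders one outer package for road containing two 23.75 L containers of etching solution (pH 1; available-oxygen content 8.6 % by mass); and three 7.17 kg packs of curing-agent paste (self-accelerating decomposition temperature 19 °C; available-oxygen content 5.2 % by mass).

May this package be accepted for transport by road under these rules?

pH 1 meets the Code H-1 criterion (Corrosive), so the etching solution is Code H-1.
Curing-agent paste: self-accelerating decomposition temperature 19 °C < 60 °C → Code H-7 (Self-Reactive).
Code H-7 quantity: three 7.17 kg packs = 21.51 kg.
21.51 kg is within the road limit of 25 kg for Code H-7.
Code H-1 quantity: two 23.75 L containers = 47.5 L.
47.5 L is within the road limit of 50 L for Code H-1.
The segregation rule (Code H-3 with Code H-1) does not apply to Code H-7 with Code H-1.
Every hazard code is within its road limit and no segregation rule is violated.

Yes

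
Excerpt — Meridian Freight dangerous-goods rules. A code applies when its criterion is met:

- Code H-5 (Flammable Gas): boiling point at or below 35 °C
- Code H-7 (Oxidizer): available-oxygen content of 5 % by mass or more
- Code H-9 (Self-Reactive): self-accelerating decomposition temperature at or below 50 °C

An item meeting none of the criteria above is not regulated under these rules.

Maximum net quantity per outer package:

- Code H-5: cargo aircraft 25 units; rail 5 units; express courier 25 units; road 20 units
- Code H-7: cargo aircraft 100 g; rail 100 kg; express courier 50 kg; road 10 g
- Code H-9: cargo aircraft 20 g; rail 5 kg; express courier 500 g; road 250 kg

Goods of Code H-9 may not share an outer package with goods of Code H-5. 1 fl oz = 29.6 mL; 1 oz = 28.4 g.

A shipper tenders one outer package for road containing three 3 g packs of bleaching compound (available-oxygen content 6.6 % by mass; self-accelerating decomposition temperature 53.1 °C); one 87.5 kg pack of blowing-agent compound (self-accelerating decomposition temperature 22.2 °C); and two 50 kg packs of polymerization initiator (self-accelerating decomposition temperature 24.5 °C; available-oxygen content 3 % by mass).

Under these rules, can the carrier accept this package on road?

Yes

Bleaching compound: available-oxygen content 6.6 % by mass ≥ 5 % by mass → Code H-7 (Oxidizer).
Blowing-agent compound: self-accelerating decomposition temperature 22.2 °C ≤ 50 °C → Code H-9 (Self-Reactive).
Self-accelerating decomposition temperature 24.5 °C meets the Code H-9 criterion (Self-Reactive), so the polymerization initiator is Code H-9.
Total Code H-9: 87.5 kg + (two 50 kg packs = 100 kg) = 187.5 kg.
That is within the Code H-9 road limit of 250 kg.
Code H-7 quantity: three 3 g packs = 9 g.
9 g is within the road limit of 10 g for Code H-7.
The segregation rule (Code H-9 with Code H-5) does not apply to Code H-9 with Code H-7.
Every hazard code is within its road limit and no segregation rule is violated.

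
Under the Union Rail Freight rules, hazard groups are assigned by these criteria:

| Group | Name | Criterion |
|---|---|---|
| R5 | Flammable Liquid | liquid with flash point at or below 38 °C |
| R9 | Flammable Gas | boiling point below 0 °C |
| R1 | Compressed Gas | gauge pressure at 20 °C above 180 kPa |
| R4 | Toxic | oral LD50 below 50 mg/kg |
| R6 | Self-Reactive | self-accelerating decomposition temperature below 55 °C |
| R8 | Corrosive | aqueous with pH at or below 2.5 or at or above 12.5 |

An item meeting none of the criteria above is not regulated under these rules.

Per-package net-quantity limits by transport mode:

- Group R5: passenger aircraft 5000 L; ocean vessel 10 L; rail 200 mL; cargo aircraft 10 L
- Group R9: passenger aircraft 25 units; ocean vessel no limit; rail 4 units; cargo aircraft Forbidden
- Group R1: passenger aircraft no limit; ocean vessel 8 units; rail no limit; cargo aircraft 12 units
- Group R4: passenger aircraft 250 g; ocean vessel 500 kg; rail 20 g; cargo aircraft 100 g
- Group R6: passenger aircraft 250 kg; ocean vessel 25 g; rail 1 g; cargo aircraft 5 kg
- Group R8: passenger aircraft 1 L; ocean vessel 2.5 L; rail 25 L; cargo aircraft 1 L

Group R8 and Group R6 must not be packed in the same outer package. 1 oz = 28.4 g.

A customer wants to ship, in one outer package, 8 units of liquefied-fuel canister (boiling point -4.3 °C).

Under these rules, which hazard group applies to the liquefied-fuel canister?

Liquefied-fuel canister: boiling point -4.3 °C < 0 °C → Group R9 (Flammable Gas).

Group R9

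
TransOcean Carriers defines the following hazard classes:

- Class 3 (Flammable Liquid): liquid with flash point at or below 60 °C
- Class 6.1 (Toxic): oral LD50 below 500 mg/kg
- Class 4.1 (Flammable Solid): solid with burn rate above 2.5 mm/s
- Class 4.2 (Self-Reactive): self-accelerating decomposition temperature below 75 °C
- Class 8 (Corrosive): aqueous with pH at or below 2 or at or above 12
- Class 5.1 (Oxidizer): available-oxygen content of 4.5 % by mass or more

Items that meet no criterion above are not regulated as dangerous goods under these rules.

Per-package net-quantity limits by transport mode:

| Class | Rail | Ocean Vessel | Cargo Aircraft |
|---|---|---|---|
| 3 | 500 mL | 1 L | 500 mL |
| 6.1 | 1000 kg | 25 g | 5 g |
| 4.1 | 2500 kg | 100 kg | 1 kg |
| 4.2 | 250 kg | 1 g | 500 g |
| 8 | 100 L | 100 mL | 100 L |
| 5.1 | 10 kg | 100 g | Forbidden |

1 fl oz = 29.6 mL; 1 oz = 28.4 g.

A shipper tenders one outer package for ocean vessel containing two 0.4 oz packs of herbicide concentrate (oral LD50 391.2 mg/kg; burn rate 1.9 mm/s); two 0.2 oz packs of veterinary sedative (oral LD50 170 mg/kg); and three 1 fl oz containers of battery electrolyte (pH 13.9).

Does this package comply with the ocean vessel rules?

No

The herbicide concentrate has oral LD50 391.2 mg/kg, which is < 500 mg/kg, so it is Class 6.1 (Toxic).
With oral LD50 170 mg/kg (< 500 mg/kg), the veterinary sedative falls in Class 6.1.
With pH 13.9 (≥ 12), the battery electrolyte falls in Class 8.
Total Class 6.1: (two 0.4 oz packs = 22.72 g) + (two 0.2 oz packs = 11.36 g) = 34.08 g.
34.08 g exceeds the ocean vessel limit of 25 g for Class 6.1.
Class 8 quantity: three 1 fl oz containers = 88.8 mL.
That is within the Class 8 ocean vessel limit of 100 mL.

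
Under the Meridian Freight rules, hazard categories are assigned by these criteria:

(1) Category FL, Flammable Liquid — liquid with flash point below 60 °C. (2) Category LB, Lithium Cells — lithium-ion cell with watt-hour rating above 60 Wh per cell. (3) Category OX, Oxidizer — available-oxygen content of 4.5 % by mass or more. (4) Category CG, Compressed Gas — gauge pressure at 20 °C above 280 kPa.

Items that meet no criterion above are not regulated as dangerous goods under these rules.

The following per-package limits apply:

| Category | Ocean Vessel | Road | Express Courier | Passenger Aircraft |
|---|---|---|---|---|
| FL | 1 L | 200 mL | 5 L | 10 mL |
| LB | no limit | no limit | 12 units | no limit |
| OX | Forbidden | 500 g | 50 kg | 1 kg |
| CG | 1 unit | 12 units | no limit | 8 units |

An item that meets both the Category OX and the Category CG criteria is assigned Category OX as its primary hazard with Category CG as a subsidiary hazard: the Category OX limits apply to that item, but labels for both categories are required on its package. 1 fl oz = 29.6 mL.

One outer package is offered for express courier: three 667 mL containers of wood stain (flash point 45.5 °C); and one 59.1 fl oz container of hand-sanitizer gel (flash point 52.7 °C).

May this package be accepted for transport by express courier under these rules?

With flash point 45.5 °C (< 60 °C), the wood stain falls in Category FL.
Hand-sanitizer gel: flash point 52.7 °C < 60 °C → Category FL (Flammable Liquid).
Total Category FL: (three 667 mL containers = 2.001 L) + (one 59.1 fl oz container = 1749.36 mL) = 3750.36 mL.
That is within the Category FL express courier limit of 5 L.

Yes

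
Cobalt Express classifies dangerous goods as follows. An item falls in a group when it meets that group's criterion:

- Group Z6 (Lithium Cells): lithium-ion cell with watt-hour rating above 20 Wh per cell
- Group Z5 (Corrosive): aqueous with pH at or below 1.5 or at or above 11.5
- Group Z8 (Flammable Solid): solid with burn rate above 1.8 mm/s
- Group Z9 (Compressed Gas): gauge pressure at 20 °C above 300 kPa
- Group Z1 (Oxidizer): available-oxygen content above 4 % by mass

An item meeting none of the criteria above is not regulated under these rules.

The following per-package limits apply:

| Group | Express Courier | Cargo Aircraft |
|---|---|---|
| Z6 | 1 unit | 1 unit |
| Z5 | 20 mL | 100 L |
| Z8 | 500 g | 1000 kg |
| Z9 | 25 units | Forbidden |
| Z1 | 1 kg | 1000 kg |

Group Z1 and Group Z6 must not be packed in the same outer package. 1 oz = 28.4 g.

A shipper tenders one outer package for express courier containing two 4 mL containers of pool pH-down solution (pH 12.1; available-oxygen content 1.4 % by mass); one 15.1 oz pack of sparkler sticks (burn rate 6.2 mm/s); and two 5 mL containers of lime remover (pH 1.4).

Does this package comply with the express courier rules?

Yes

The pool pH-down solution has pH 12.1, which is ≥ 11.5, so it is Group Z5 (Corrosive).
Burn rate 6.2 mm/s meets the Group Z8 criterion (Flammable Solid), so the sparkler sticks are Group Z8.
Lime remover: pH 1.4 ≤ 1.5 → Group Z5 (Corrosive).
Group Z8 quantity: one 15.1 oz pack = 428.84 g.
428.84 g ≤ 500 g (express courier limit, Group Z8) — within limit.
Group Z5 net quantity: (two 4 mL containers = 8 mL) + (two 5 mL containers = 10 mL) = 18 mL.
That is within the Group Z5 express courier limit of 20 mL.
The segregation rule (Group Z1 with Group Z6) does not apply to Group Z8 with Group Z5.
Every hazard group is within its express courier limit and no segregation rule is violated.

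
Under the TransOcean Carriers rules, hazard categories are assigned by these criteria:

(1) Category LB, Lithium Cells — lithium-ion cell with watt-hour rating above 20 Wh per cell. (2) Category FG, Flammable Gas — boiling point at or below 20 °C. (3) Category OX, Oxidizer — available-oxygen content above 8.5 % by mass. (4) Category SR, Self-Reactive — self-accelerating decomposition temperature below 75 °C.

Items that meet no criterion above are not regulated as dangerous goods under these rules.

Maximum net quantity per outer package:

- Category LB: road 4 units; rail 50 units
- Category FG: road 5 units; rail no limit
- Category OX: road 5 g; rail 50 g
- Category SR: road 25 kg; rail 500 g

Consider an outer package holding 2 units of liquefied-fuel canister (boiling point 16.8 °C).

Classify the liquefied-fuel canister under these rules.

Category FG

The liquefied-fuel canister has boiling point 16.8 °C, which is ≤ 20 °C, so it is Category FG (Flammable Gas).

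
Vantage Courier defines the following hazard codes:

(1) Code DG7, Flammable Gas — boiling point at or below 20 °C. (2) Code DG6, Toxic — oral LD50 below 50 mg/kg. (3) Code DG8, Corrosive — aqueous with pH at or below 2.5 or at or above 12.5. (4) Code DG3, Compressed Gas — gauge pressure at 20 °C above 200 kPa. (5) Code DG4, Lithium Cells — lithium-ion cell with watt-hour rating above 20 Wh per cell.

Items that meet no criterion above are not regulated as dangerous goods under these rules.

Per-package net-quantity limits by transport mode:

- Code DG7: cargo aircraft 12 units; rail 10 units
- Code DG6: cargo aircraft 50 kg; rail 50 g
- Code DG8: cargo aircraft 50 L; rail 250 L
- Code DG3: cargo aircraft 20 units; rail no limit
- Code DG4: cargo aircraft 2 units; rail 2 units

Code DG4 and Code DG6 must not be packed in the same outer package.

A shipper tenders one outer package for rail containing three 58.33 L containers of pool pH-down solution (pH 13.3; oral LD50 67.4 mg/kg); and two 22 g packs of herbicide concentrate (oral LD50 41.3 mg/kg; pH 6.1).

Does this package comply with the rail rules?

The pool pH-down solution has pH 13.3, which is ≥ 12.5, so it is Code DG8 (Corrosive).
With oral LD50 41.3 mg/kg (< 50 mg/kg), the herbicide concentrate falls in Code DG6.
Code DG8 quantity: three 58.33 L containers = 174.99 L.
174.99 L ≤ 250 L (rail limit, Code DG8) — within limit.
Code DG6 quantity: two 22 g packs = 44 g.
That is within the Code DG6 rail limit of 50 g.
The segregation rule (Code DG4 with Code DG6) does not apply to Code DG8 with Code DG6.
Every hazard code is within its rail limit and no segregation rule is violated.

Yes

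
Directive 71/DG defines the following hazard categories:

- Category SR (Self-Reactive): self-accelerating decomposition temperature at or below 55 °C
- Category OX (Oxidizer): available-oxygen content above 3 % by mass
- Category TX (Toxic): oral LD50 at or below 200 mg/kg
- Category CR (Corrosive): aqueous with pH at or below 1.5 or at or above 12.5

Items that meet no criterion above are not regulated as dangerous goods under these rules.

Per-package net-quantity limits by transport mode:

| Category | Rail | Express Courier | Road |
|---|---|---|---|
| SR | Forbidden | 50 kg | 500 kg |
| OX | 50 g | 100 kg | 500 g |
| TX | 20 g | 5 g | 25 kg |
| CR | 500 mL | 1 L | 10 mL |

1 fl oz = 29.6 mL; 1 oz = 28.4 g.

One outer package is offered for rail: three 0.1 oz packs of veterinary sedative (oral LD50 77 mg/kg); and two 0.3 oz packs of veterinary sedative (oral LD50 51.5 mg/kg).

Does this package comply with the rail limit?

No

With oral LD50 77 mg/kg (≤ 200 mg/kg), the veterinary sedative falls in Category TX.
With oral LD50 51.5 mg/kg (≤ 200 mg/kg), the veterinary sedative falls in Category TX.
Total Category TX: (three 0.1 oz packs = 8.52 g) + (two 0.3 oz packs = 17.04 g) = 25.56 g.
That exceeds the Category TX rail limit of 20 g.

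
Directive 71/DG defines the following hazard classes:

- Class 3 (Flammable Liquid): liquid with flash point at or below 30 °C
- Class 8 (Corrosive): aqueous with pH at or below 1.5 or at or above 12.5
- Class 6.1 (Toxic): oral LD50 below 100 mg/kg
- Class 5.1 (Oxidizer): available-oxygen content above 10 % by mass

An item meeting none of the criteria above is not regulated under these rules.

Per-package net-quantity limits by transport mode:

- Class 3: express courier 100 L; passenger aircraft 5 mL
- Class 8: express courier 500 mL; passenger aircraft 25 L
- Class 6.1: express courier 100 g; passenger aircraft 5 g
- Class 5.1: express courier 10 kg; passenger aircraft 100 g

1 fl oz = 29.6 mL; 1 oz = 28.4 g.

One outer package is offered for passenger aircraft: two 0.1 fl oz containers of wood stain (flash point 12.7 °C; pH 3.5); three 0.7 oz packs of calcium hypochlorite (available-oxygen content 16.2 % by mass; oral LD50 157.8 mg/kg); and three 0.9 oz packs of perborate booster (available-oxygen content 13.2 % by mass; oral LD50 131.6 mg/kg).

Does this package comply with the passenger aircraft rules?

Flash point 12.7 °C meets the Class 3 criterion (Flammable Liquid), so the wood stain is Class 3.
With available-oxygen content 16.2 % by mass (> 10 % by mass), the calcium hypochlorite falls in Class 5.1.
The perborate booster has available-oxygen content 13.2 % by mass, which is > 10 % by mass, so it is Class 5.1 (Oxidizer).
Class 5.1 net quantity: (three 0.7 oz packs = 59.64 g) + (three 0.9 oz packs = 76.68 g) = 136.32 g.
136.32 g exceeds the passenger aircraft limit of 100 g for Class 5.1.
Class 3 quantity: two 0.1 fl oz containers = 5.92 mL.
That exceeds the Class 3 passenger aircraft limit of 5 mL.

No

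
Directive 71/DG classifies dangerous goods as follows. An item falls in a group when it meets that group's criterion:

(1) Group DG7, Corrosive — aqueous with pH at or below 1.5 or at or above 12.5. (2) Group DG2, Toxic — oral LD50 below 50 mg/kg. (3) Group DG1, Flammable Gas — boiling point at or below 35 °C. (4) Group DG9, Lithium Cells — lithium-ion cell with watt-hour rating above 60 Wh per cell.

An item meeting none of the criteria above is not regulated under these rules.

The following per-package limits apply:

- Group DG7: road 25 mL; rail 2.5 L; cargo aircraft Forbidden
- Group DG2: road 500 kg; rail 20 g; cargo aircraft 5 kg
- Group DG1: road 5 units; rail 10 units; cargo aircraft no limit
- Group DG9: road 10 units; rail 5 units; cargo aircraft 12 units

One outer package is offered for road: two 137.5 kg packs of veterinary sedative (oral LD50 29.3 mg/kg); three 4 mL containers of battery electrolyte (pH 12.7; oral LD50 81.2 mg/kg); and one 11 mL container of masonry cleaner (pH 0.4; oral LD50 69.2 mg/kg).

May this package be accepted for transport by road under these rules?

Yes

With oral LD50 29.3 mg/kg (< 50 mg/kg), the veterinary sedative falls in Group DG2.
pH 12.7 meets the Group DG7 criterion (Corrosive), so the battery electrolyte is Group DG7.
With pH 0.4 (≤ 1.5), the masonry cleaner falls in Group DG7.
Group DG7 net quantity: (three 4 mL containers = 12 mL) + 11 mL = 23 mL.
23 mL ≤ 25 mL (road limit, Group DG7) — within limit.
Group DG2 quantity: two 137.5 kg packs = 275 kg.
That is within the Group DG2 road limit of 500 kg.
Every hazard group is within its road limit and no segregation rule is violated.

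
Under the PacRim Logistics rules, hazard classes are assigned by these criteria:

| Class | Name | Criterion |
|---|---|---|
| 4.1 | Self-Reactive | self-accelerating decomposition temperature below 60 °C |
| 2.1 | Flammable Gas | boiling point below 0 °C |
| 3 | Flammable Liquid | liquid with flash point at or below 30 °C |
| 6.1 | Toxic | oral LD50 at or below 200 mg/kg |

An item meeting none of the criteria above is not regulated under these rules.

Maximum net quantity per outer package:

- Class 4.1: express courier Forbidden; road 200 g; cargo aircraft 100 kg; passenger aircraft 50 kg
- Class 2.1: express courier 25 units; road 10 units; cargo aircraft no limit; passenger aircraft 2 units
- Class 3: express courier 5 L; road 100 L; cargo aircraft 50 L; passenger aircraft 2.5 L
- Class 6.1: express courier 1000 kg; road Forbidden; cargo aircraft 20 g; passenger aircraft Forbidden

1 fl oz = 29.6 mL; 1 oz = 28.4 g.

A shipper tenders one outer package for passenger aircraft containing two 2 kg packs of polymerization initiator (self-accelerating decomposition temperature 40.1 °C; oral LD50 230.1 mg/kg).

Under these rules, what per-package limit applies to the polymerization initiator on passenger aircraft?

50 kg

Polymerization initiator: self-accelerating decomposition temperature 40.1 °C < 60 °C → Class 4.1 (Self-Reactive).
The passenger aircraft limit for Class 4.1 is 50 kg.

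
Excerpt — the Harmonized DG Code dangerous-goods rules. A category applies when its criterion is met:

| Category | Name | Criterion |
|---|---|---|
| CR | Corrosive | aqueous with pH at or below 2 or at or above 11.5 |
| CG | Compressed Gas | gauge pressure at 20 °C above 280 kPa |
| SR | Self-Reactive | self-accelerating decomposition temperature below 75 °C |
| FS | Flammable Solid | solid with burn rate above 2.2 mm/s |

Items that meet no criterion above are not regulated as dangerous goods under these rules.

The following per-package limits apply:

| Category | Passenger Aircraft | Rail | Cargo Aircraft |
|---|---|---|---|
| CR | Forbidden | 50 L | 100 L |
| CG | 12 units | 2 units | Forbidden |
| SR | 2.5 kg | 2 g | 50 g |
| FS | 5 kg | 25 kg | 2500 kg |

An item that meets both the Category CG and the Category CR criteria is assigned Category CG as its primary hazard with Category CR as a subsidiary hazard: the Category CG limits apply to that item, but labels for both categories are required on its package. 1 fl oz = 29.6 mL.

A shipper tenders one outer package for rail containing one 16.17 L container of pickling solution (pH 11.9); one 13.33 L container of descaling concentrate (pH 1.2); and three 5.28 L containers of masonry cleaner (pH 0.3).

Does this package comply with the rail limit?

Yes

With pH 11.9 (≥ 11.5), the pickling solution falls in Category CR.
Descaling concentrate: pH 1.2 ≤ 2 → Category CR (Corrosive).
Masonry cleaner: pH 0.3 ≤ 2 → Category CR (Corrosive).
Total Category CR: 16.17 L + 13.33 L + (three 5.28 L containers = 15.84 L) = 45.34 L.
That is within the Category CR rail limit of 50 L.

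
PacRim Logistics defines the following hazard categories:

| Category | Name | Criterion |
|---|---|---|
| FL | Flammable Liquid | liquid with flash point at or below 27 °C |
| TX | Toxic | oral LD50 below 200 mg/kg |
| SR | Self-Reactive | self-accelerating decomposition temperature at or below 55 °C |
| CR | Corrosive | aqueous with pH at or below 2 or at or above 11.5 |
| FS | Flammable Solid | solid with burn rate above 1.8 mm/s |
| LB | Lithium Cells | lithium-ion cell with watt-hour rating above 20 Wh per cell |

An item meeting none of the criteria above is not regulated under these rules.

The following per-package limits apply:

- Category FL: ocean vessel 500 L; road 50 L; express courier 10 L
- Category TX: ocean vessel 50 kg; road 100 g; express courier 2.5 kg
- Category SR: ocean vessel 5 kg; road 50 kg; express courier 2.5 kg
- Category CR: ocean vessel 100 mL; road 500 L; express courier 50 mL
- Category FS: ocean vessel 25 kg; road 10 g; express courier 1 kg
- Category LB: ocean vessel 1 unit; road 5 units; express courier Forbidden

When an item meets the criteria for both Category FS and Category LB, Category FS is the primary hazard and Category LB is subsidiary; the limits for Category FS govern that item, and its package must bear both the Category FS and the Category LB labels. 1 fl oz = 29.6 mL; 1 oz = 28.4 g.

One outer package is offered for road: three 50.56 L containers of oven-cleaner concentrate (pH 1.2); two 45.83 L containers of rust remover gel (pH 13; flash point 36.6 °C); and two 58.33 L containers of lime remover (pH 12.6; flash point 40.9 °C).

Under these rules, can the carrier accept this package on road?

Yes

pH 1.2 meets the Category CR criterion (Corrosive), so the oven-cleaner concentrate is Category CR.
pH 13 meets the Category CR criterion (Corrosive), so the rust remover gel is Category CR.
Lime remover: pH 12.6 ≥ 11.5 → Category CR (Corrosive).
Category CR net quantity: (three 50.56 L containers = 151.68 L) + (two 45.83 L containers = 91.66 L) + (two 58.33 L containers = 116.66 L) = 360 L.
That is within the Category CR road limit of 500 L.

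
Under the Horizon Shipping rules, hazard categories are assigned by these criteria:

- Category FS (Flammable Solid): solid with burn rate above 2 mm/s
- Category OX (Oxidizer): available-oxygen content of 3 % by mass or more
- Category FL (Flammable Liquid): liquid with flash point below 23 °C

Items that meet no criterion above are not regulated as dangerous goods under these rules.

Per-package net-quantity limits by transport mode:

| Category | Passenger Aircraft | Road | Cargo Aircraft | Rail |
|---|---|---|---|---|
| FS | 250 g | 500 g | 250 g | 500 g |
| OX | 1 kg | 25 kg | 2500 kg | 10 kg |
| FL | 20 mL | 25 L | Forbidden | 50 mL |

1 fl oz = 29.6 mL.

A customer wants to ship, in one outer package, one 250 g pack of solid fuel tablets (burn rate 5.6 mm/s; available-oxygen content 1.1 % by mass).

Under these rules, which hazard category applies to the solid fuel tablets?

Solid fuel tablets: burn rate 5.6 mm/s > 2 mm/s → Category FS (Flammable Solid).

Category FS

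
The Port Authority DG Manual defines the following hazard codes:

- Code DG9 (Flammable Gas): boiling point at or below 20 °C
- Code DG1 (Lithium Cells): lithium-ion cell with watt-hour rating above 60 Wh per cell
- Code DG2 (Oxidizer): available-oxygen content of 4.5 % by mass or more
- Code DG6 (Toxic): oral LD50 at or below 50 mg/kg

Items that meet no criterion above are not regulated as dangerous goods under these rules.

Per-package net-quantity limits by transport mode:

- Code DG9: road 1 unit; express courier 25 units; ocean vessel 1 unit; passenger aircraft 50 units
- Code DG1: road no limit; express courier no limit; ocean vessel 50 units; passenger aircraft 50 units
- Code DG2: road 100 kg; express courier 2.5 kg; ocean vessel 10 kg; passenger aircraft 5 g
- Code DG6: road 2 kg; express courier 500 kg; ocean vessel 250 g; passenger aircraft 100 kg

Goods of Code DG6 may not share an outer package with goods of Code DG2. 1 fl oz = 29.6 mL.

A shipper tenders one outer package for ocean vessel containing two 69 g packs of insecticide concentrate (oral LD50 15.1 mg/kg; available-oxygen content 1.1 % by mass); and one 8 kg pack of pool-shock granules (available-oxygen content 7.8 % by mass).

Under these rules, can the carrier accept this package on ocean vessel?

No

Insecticide concentrate: oral LD50 15.1 mg/kg ≤ 50 mg/kg → Code DG6 (Toxic).
The pool-shock granules have available-oxygen content 7.8 % by mass, which is ≥ 4.5 % by mass, so they are Code DG2 (Oxidizer).
Code DG6 quantity: two 69 g packs = 138 g.
138 g is within the ocean vessel limit of 250 g for Code DG6.
Code DG2 quantity: 8 kg.
8 kg is within the ocean vessel limit of 10 kg for Code DG2.
Code DG6 and Code DG2 may not share an outer package.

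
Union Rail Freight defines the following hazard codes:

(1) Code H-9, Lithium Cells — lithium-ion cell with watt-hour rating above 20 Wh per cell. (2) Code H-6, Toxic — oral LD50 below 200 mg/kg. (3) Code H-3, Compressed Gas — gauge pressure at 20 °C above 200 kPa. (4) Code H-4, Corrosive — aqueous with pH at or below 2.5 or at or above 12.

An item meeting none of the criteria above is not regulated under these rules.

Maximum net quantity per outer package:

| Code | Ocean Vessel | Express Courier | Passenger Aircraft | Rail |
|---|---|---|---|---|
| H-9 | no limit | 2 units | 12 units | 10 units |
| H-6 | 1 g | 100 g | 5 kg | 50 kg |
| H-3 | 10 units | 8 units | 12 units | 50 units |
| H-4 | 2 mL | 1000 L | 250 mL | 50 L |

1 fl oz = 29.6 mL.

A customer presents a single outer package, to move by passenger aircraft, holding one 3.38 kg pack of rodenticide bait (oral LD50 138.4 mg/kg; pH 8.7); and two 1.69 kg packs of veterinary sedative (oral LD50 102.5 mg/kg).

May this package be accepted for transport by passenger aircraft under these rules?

With oral LD50 138.4 mg/kg (< 200 mg/kg), the rodenticide bait falls in Code H-6.
Veterinary sedative: oral LD50 102.5 mg/kg < 200 mg/kg → Code H-6 (Toxic).
Total Code H-6: 3.38 kg + (two 1.69 kg packs = 3.38 kg) = 6.76 kg.
6.76 kg > 5 kg (passenger aircraft limit, Code H-6) — over the limit.

No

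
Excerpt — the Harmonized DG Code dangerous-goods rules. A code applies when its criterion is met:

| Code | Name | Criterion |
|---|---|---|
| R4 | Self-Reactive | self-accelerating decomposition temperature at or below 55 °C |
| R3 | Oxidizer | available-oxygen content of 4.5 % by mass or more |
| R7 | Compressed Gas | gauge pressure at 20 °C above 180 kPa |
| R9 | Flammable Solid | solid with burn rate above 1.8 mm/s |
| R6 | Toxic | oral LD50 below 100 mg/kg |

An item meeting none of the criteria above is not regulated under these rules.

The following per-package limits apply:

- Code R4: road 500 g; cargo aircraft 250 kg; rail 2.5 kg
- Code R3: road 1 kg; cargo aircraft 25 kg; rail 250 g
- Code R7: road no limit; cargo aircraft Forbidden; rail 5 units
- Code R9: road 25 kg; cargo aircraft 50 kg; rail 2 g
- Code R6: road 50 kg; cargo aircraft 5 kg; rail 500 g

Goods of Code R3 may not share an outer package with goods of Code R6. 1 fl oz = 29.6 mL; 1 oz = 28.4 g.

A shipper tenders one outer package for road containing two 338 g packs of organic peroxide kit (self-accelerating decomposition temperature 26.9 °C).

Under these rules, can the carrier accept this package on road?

The organic peroxide kit has self-accelerating decomposition temperature 26.9 °C, which is ≤ 55 °C, so it is Code R4 (Self-Reactive).
Code R4 quantity: two 338 g packs = 676 g.
676 g > 500 g (road limit, Code R4) — over the limit.

No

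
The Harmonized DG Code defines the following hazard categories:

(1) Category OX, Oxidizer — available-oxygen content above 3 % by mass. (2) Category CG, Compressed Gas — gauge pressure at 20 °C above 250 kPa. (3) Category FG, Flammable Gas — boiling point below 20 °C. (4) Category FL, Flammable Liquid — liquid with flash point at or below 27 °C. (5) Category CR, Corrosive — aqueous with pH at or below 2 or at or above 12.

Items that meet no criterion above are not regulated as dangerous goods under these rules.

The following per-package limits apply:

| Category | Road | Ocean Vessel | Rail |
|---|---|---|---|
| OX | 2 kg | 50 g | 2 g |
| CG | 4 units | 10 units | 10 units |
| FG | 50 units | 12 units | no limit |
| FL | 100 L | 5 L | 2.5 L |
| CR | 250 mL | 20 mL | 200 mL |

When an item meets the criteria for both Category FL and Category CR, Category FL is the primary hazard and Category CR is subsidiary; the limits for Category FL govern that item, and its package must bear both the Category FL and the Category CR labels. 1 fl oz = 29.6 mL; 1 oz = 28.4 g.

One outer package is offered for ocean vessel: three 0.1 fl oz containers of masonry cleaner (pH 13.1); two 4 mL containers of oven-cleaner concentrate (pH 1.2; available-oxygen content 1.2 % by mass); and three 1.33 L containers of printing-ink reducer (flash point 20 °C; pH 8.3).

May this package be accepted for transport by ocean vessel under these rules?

Yes

With pH 13.1 (≥ 12), the masonry cleaner falls in Category CR.
pH 1.2 meets the Category CR criterion (Corrosive), so the oven-cleaner concentrate is Category CR.
Printing-ink reducer: flash point 20 °C ≤ 27 °C → Category FL (Flammable Liquid).
Total Category CR: (three 0.1 fl oz containers = 8.88 mL) + (two 4 mL containers = 8 mL) = 16.88 mL.
16.88 mL is within the ocean vessel limit of 20 mL for Category CR.
Category FL quantity: three 1.33 L containers = 3.99 L.
3.99 L is within the ocean vessel limit of 5 L for Category FL.
Every hazard category is within its ocean vessel limit and no segregation rule is violated.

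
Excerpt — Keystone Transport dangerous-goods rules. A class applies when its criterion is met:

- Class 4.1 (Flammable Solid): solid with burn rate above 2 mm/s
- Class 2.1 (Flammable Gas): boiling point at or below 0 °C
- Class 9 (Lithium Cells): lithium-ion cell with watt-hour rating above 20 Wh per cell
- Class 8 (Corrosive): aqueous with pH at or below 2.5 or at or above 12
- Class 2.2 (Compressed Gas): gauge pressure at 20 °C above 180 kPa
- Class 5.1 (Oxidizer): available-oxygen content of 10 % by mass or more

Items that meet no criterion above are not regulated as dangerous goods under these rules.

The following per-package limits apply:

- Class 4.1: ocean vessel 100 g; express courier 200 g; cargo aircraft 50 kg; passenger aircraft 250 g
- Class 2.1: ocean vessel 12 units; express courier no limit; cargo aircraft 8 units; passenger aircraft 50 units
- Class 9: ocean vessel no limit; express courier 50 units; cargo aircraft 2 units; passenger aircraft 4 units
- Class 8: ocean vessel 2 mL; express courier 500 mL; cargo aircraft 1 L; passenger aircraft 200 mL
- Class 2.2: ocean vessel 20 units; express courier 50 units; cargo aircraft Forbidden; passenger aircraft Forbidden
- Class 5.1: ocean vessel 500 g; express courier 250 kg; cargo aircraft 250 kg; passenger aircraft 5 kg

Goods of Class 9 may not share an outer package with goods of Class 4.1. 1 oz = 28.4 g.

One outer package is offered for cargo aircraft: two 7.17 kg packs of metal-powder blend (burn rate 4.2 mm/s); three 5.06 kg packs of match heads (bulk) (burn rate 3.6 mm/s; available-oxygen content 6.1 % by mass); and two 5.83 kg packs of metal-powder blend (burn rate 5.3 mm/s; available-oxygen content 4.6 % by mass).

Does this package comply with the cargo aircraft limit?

Burn rate 4.2 mm/s meets the Class 4.1 criterion (Flammable Solid), so the metal-powder blend is Class 4.1.
Match heads (bulk): burn rate 3.6 mm/s > 2 mm/s → Class 4.1 (Flammable Solid).
Metal-powder blend: burn rate 5.3 mm/s > 2 mm/s → Class 4.1 (Flammable Solid).
Class 4.1 net quantity: (two 7.17 kg packs = 14.34 kg) + (three 5.06 kg packs = 15.18 kg) + (two 5.83 kg packs = 11.66 kg) = 41.18 kg.
41.18 kg ≤ 50 kg (cargo aircraft limit, Class 4.1) — within limit.

Yes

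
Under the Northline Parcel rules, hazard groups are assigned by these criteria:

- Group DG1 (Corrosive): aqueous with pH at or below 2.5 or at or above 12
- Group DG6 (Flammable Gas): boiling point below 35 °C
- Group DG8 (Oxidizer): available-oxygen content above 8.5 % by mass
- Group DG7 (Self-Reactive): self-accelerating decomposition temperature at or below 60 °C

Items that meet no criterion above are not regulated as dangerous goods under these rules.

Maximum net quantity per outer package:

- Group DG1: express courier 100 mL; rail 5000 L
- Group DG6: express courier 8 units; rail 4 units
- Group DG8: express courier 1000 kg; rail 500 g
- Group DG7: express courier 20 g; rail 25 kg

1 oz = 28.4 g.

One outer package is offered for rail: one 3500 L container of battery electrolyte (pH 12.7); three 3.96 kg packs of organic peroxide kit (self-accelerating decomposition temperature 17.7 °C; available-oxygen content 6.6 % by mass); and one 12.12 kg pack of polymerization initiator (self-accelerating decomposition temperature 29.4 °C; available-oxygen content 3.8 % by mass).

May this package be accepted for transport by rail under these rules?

Yes

pH 12.7 meets the Group DG1 criterion (Corrosive), so the battery electrolyte is Group DG1.
With self-accelerating decomposition temperature 17.7 °C (≤ 60 °C), the organic peroxide kit falls in Group DG7.
Self-accelerating decomposition temperature 29.4 °C meets the Group DG7 criterion (Self-Reactive), so the polymerization initiator is Group DG7.
Group DG7 net quantity: (three 3.96 kg packs = 11.88 kg) + 12.12 kg = 24 kg.
24 kg ≤ 25 kg (rail limit, Group DG7) — within limit.
Group DG1 quantity: 3500 L.
That is within the Group DG1 rail limit of 5000 L.
Every hazard group is within its rail limit and no segregation rule is violated.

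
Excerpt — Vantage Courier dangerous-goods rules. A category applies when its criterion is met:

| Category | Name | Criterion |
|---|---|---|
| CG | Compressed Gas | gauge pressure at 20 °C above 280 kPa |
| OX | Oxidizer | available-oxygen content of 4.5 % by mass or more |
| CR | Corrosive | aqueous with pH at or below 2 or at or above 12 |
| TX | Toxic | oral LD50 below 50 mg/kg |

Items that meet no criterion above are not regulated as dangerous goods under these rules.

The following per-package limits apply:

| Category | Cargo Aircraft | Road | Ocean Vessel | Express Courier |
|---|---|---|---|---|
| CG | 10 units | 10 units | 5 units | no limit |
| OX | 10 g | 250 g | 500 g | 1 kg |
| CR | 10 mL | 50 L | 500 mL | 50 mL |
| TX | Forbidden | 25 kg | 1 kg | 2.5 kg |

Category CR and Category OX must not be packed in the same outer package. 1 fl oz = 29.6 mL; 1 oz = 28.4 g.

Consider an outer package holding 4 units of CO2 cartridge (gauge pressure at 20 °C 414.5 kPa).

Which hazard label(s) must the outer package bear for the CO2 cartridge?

Category CG

Gauge pressure at 20 °C 414.5 kPa meets the Category CG criterion (Compressed Gas), so the CO2 cartridge is Category CG.
Only the Category CG label is required.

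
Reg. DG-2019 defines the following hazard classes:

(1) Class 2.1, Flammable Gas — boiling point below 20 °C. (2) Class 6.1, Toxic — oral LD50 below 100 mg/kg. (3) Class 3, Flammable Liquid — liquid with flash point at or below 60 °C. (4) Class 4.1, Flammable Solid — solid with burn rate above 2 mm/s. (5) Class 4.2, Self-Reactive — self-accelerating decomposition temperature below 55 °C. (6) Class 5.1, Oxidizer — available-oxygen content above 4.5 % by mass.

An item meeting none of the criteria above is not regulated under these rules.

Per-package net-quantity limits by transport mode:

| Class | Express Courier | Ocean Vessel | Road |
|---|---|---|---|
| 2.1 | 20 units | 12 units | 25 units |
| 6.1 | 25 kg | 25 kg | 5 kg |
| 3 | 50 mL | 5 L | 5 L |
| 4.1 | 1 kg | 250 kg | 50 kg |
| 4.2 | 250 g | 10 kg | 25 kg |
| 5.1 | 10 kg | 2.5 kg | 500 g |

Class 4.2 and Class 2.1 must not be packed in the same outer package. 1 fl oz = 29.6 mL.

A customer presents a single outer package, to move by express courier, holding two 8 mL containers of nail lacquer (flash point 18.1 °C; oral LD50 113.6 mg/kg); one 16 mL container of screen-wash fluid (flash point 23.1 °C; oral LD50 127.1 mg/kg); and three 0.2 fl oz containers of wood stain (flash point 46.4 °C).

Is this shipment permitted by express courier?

Yes

Flash point 18.1 °C meets the Class 3 criterion (Flammable Liquid), so the nail lacquer is Class 3.
With flash point 23.1 °C (≤ 60 °C), the screen-wash fluid falls in Class 3.
With flash point 46.4 °C (≤ 60 °C), the wood stain falls in Class 3.
Class 3 net quantity: (two 8 mL containers = 16 mL) + 16 mL + (three 0.2 fl oz containers = 17.76 mL) = 49.76 mL.
49.76 mL is within the express courier limit of 50 mL for Class 3.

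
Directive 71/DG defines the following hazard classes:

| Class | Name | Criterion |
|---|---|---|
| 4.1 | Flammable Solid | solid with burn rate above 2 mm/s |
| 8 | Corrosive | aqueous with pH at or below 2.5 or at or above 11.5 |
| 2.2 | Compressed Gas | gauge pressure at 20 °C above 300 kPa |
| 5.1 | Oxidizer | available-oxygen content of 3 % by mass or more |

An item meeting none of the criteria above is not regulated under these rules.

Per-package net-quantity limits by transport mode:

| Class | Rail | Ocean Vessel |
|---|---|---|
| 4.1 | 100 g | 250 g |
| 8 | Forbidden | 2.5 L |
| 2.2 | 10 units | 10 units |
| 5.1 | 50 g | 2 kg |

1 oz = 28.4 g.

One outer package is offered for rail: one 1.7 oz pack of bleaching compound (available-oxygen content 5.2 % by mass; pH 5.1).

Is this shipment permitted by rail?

Yes

Available-oxygen content 5.2 % by mass meets the Class 5.1 criterion (Oxidizer), so the bleaching compound is Class 5.1.
Class 5.1 quantity: one 1.7 oz pack = 48.28 g.
48.28 g is within the rail limit of 50 g for Class 5.1.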